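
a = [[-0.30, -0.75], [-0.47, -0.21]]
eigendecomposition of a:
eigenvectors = [[-0.81,0.76], [-0.59,-0.65]]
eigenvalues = [-0.85, 0.34]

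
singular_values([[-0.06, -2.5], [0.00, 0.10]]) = [2.5, 0.0]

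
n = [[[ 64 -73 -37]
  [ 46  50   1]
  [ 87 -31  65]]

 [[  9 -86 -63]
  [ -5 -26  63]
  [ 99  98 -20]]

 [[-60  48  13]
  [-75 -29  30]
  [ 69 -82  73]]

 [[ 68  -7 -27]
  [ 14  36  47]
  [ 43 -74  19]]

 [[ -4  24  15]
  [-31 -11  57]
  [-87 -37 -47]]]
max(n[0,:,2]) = 65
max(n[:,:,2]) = 73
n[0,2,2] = 65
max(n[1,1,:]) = 63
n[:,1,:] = [[46, 50, 1], [-5, -26, 63], [-75, -29, 30], [14, 36, 47], [-31, -11, 57]]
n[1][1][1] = -26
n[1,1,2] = 63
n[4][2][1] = -37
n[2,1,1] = -29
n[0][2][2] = 65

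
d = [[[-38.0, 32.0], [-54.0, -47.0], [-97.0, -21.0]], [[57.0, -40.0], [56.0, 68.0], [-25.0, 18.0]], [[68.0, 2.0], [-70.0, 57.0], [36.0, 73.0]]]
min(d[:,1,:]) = -70.0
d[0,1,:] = [-54.0, -47.0]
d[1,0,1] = -40.0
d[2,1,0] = -70.0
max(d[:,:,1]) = 73.0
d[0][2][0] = -97.0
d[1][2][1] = 18.0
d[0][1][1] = -47.0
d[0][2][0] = -97.0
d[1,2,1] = 18.0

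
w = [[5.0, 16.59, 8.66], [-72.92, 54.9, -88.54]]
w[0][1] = 16.59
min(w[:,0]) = -72.92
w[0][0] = 5.0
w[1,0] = -72.92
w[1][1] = 54.9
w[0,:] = [5.0, 16.59, 8.66]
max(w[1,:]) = 54.9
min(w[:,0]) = -72.92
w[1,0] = -72.92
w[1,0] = -72.92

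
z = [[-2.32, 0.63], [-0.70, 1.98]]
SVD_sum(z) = [[-1.77, 1.35], [-1.4, 1.07]] + [[-0.55,-0.72], [0.7,0.91]]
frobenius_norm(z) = 3.19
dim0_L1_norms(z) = [3.02, 2.61]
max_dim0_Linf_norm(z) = 2.32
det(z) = -4.15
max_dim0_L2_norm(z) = 2.42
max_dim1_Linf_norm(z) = 2.32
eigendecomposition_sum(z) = [[-2.27, 0.34],[-0.38, 0.06]] + [[-0.05, 0.29],[-0.32, 1.92]]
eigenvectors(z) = [[-0.99, -0.15], [-0.16, -0.99]]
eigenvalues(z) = [-2.21, 1.87]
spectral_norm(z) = 2.84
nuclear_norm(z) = 4.30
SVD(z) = [[-0.78,-0.62], [-0.62,0.78]] @ diag([2.8366703250682708, 1.4638994046303417]) @ [[0.79, -0.61], [0.61, 0.79]]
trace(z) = -0.34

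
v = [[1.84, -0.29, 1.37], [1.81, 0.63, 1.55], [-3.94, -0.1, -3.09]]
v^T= [[1.84, 1.81, -3.94], [-0.29, 0.63, -0.10], [1.37, 1.55, -3.09]]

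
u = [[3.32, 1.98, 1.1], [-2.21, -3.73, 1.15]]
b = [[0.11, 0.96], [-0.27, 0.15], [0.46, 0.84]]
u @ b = [[0.34, 4.41],[1.29, -1.72]]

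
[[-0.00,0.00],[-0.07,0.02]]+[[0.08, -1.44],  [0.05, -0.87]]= [[0.08, -1.44],[-0.02, -0.85]]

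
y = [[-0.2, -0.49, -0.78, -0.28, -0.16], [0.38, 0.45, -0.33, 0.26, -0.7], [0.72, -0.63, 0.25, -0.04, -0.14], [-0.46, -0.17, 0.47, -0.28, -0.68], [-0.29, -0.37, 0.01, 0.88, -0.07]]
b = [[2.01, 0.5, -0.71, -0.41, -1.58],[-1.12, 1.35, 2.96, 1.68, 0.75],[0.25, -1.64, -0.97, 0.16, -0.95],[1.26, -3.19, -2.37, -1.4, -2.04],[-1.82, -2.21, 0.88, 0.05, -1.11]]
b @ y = [[-0.08, 0.34, -2.12, -1.68, -0.18], [1.88, -1.27, 1.97, 0.74, -2.38], [-1.17, 0.07, 0.17, -1.34, 1.2], [-1.93, 0.43, -1.20, -2.49, 3.46], [0.46, -0.25, 2.38, -1.09, 1.76]]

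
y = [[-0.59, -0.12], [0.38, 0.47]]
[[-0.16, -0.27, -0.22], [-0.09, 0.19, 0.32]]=y@[[0.37, 0.44, 0.27],  [-0.49, 0.05, 0.47]]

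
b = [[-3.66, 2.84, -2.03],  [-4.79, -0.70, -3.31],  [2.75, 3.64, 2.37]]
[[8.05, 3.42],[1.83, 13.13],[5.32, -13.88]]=b @ [[-1.26, -2.14], [1.84, -1.89], [0.88, -0.47]]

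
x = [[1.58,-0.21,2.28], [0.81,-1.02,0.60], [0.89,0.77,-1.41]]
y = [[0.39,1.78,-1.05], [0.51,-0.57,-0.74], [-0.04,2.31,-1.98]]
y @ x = [[1.12, -2.71, 3.44], [-0.31, -0.1, 1.86], [0.05, -3.87, 4.09]]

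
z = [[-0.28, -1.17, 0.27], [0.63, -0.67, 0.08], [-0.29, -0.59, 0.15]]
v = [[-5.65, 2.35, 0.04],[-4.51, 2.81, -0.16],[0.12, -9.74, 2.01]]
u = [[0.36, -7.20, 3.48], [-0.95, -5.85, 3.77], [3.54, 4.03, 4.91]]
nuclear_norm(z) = 2.25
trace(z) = -0.80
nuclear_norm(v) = 17.57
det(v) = -0.11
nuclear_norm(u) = 18.94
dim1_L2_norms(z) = [1.23, 0.92, 0.67]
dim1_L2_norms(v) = [6.12, 5.32, 9.95]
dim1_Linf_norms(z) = [1.17, 0.67, 0.59]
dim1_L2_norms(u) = [8.0, 7.02, 7.27]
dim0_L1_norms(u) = [4.85, 17.08, 12.16]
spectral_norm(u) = 10.73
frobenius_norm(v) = 12.83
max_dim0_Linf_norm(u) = 7.2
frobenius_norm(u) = 12.90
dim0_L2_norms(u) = [3.68, 10.11, 7.1]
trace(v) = -0.83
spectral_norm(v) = 11.06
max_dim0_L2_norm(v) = 10.41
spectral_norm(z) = 1.51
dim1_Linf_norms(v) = [5.65, 4.51, 9.74]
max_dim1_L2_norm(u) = 8.0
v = u @ z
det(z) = -0.00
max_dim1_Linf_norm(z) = 1.17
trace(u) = -0.58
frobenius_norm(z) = 1.68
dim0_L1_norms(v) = [10.28, 14.9, 2.21]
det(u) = -86.74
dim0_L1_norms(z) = [1.2, 2.43, 0.5]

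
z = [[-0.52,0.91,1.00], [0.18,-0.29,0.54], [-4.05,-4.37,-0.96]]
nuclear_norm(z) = 8.05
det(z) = -5.17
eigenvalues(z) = [(-0.48+2.48j), (-0.48-2.48j), (-0.81+0j)]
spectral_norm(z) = 6.05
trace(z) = -1.77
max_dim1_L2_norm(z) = 6.03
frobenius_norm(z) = 6.24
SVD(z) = [[0.08, 0.99, 0.12],[-0.00, 0.12, -0.99],[-1.0, 0.08, 0.01]] @ diag([6.054163192781829, 1.3745344395933057, 0.6207762153446849]) @ [[0.66,0.73,0.17], [-0.6,0.37,0.71], [-0.46,0.57,-0.68]]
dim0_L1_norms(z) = [4.75, 5.57, 2.5]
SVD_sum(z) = [[0.33, 0.36, 0.08], [-0.00, -0.00, -0.00], [-3.98, -4.41, -1.03]] + [[-0.81, 0.5, 0.97], [-0.1, 0.06, 0.12], [-0.07, 0.04, 0.08]] + [[-0.03,0.04,-0.05], [0.28,-0.35,0.42], [-0.0,0.00,-0.0]]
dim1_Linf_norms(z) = [1.0, 0.54, 4.37]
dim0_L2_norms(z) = [4.09, 4.47, 1.49]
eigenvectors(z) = [[(0.06+0.35j), (0.06-0.35j), -0.67+0.00j],[(0.04+0.19j), (0.04-0.19j), 0.63+0.00j],[(-0.91+0j), (-0.91-0j), (-0.38+0j)]]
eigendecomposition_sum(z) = [[-0.11+0.80j, (0.18+0.9j), 0.50+0.10j], [(-0.05+0.43j), (0.11+0.49j), (0.27+0.05j)], [(-1.94-0.65j), -2.34+0.05j, -0.48+1.20j]] + [[-0.11-0.80j, (0.18-0.9j), (0.5-0.1j)],[(-0.05-0.43j), 0.11-0.49j, 0.27-0.05j],[(-1.94+0.65j), -2.34-0.05j, (-0.48-1.2j)]] + [[-0.29+0.00j, 0.54+0.00j, 0.00+0.00j], [0.28-0.00j, -0.52-0.00j, (-0-0j)], [(-0.17+0j), (0.31+0j), 0.00+0.00j]]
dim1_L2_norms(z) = [1.45, 0.64, 6.03]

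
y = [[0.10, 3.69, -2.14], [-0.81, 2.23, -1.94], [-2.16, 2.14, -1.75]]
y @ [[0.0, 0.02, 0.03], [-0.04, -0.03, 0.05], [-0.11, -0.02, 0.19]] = [[0.09, -0.07, -0.22], [0.12, -0.04, -0.28], [0.11, -0.07, -0.29]]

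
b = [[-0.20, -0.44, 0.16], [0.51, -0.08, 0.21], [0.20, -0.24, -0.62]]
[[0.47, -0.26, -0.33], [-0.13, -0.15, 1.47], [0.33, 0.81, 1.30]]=b@[[-0.31, 0.23, 3.05], [-1.02, 0.03, -0.91], [-0.24, -1.24, -0.76]]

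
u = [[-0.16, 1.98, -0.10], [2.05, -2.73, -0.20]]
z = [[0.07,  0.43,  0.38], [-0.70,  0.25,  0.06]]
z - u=[[0.23, -1.55, 0.48], [-2.75, 2.98, 0.26]]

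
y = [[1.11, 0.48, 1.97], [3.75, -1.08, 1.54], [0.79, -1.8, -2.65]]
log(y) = [[(14.71+1.02j), (-6.45-0.99j), 7.00-0.89j], [(28.94-0.22j), (-12.11+0.21j), 14.89+0.19j], [-16.52-2.18j, (7.31+2.11j), -7.31+1.91j]]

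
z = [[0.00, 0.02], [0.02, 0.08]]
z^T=[[0.0,0.02], [0.02,0.08]]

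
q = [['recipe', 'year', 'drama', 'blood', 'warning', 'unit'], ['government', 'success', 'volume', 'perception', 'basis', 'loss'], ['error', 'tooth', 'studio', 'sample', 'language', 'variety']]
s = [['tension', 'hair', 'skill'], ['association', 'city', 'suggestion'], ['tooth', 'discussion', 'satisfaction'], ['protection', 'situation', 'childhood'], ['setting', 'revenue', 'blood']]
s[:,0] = ['tension', 'association', 'tooth', 'protection', 'setting']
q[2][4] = 'language'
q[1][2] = 'volume'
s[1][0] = 'association'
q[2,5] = 'variety'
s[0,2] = 'skill'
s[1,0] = 'association'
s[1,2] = 'suggestion'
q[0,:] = ['recipe', 'year', 'drama', 'blood', 'warning', 'unit']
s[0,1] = 'hair'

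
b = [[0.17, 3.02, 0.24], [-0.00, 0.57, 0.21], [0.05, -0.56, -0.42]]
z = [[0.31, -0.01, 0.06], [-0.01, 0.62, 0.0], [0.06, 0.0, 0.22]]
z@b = [[0.06, 0.9, 0.05], [-0.0, 0.32, 0.13], [0.02, 0.06, -0.08]]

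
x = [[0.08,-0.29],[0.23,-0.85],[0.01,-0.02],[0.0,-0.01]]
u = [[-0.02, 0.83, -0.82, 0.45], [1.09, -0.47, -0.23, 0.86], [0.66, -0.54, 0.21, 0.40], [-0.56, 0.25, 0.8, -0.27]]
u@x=[[0.18,-0.69],[-0.02,0.08],[-0.07,0.26],[0.02,-0.06]]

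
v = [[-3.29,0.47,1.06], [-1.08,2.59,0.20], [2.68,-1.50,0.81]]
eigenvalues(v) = [-3.76, 1.37, 2.5]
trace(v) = 0.11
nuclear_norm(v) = 8.28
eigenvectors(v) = [[0.87, 0.23, -0.08], [0.16, 0.04, 0.68], [-0.46, 0.97, -0.73]]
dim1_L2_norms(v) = [3.49, 2.81, 3.18]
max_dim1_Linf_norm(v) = 3.29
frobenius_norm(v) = 5.49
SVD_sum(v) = [[-2.74, 1.55, 0.18], [-1.93, 1.09, 0.12], [2.63, -1.48, -0.17]] + [[-0.64, -1.19, 0.42],[0.74, 1.36, -0.48],[-0.13, -0.24, 0.08]] + [[0.09, 0.11, 0.46],[0.11, 0.14, 0.56],[0.18, 0.22, 0.89]]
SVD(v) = [[-0.64, 0.65, 0.4], [-0.45, -0.75, 0.49], [0.62, 0.13, 0.78]] @ diag([4.897697778854382, 2.1732225051856404, 1.2088260461950295]) @ [[0.87,-0.49,-0.06], [-0.45,-0.84,0.3], [0.19,0.23,0.95]]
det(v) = -12.87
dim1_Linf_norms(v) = [3.29, 2.59, 2.68]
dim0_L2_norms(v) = [4.38, 3.03, 1.35]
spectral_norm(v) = 4.90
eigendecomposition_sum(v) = [[-3.43, 0.44, 0.78], [-0.64, 0.08, 0.15], [1.80, -0.23, -0.41]] + [[0.09, 0.31, 0.28], [0.02, 0.06, 0.05], [0.39, 1.35, 1.22]] + [[0.05, -0.28, -0.00], [-0.46, 2.45, 0.00], [0.49, -2.62, -0.0]]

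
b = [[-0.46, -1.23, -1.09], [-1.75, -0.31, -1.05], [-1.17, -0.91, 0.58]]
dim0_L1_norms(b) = [3.38, 2.45, 2.72]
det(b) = -3.58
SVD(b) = [[-0.53, 0.51, 0.68], [-0.74, 0.11, -0.67], [-0.41, -0.85, 0.32]] @ diag([2.63042019022763, 1.3035844882662413, 1.0433873225195318]) @ [[0.77,0.48,0.42], [0.44,0.09,-0.89], [0.47,-0.87,0.14]]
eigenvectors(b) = [[0.61, 0.6, -0.56], [0.67, -0.8, 0.08], [0.42, 0.06, 0.82]]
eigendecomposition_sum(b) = [[-1.12, -0.89, -0.68],[-1.23, -0.97, -0.75],[-0.77, -0.61, -0.47]] + [[0.36, -0.51, 0.29], [-0.48, 0.69, -0.39], [0.04, -0.06, 0.03]] + [[0.3, 0.17, -0.7], [-0.04, -0.02, 0.09], [-0.44, -0.24, 1.02]]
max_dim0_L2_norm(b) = 2.15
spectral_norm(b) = 2.63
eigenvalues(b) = [-2.56, 1.08, 1.3]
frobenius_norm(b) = 3.12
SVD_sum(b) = [[-1.08, -0.67, -0.6], [-1.49, -0.93, -0.82], [-0.84, -0.52, -0.46]] + [[0.29, 0.06, -0.59],[0.06, 0.01, -0.13],[-0.49, -0.1, 1.0]] + [[0.33, -0.61, 0.1], [-0.33, 0.61, -0.1], [0.15, -0.29, 0.05]]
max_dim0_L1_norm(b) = 3.38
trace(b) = -0.19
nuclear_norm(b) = 4.98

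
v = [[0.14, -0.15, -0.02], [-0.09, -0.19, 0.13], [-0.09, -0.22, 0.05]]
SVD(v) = [[0.28, -0.95, -0.13], [0.68, 0.29, -0.68], [0.68, 0.1, 0.73]] @ diag([0.35083451184159414, 0.19095806875890237, 0.05522826519763927]) @ [[-0.24, -0.91, 0.33], [-0.88, 0.35, 0.32], [-0.41, -0.22, -0.89]]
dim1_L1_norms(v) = [0.31, 0.41, 0.36]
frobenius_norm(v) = 0.40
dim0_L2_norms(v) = [0.19, 0.33, 0.14]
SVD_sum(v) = [[-0.02,-0.09,0.03], [-0.06,-0.22,0.08], [-0.06,-0.22,0.08]] + [[0.16, -0.06, -0.06], [-0.05, 0.02, 0.02], [-0.02, 0.01, 0.01]] + [[0.00, 0.00, 0.01],[0.02, 0.01, 0.03],[-0.02, -0.01, -0.04]]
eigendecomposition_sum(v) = [[(0.17+0j), (-0.03+0j), -0.06+0.00j], [(-0.05+0j), (0.01+0j), 0.02+0.00j], [(-0.03+0j), (0.01+0j), 0.01+0.00j]] + [[(-0.01-0j), -0.06-0.04j, (0.02+0.04j)], [-0.02+0.01j, -0.10-0.00j, (0.06+0.04j)], [-0.03-0.01j, -0.11-0.11j, 0.02+0.11j]] + [[-0.01+0.00j, -0.06+0.04j, 0.02-0.04j], [-0.02-0.01j, -0.10+0.00j, 0.06-0.04j], [(-0.03+0.01j), (-0.11+0.11j), (0.02-0.11j)]]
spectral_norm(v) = 0.35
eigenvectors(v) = [[0.94+0.00j, (0.34-0.07j), (0.34+0.07j)], [(-0.28+0j), 0.38-0.34j, 0.38+0.34j], [(-0.17+0j), (0.79+0j), (0.79-0j)]]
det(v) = 0.00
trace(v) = 0.00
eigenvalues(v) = [(0.19+0j), (-0.09+0.1j), (-0.09-0.1j)]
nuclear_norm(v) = 0.60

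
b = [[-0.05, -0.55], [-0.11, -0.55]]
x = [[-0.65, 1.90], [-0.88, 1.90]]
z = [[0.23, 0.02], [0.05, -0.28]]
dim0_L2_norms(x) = [1.09, 2.69]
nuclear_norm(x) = 3.05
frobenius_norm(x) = 2.90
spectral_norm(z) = 0.29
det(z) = -0.07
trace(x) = 1.25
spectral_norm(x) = 2.90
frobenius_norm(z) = 0.37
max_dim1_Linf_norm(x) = 1.9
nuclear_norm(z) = 0.51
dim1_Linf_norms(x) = [1.9, 1.9]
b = x @ z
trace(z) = -0.05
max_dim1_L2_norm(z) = 0.28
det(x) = 0.44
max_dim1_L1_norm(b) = 0.66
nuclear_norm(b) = 0.83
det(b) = -0.03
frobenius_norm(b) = 0.79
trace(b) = -0.60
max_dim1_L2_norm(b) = 0.56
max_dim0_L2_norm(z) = 0.28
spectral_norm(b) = 0.79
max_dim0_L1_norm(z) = 0.3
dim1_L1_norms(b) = [0.6, 0.66]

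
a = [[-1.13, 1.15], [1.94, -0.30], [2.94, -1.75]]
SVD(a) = [[-0.37,-0.58], [0.44,-0.8], [0.82,0.17]] @ diag([4.180951861738087, 0.8238577121255896]) @ [[0.88, -0.48], [-0.48, -0.88]]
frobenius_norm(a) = 4.26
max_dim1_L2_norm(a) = 3.42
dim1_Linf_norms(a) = [1.15, 1.94, 2.94]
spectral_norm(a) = 4.18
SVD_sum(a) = [[-1.36,0.73], [1.63,-0.88], [3.01,-1.62]] + [[0.23, 0.42], [0.31, 0.58], [-0.07, -0.13]]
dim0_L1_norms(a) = [6.01, 3.2]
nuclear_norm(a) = 5.00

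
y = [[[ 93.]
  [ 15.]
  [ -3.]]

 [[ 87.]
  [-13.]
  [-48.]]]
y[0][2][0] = -3.0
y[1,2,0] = -48.0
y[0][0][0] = 93.0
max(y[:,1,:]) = 15.0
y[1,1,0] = -13.0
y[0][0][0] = 93.0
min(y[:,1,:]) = -13.0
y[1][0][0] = 87.0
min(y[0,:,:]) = -3.0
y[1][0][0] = 87.0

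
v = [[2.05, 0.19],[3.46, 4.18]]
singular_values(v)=[5.63, 1.4]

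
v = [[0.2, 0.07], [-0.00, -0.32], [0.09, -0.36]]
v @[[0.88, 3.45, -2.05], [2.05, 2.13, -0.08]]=[[0.32, 0.84, -0.42], [-0.66, -0.68, 0.03], [-0.66, -0.46, -0.16]]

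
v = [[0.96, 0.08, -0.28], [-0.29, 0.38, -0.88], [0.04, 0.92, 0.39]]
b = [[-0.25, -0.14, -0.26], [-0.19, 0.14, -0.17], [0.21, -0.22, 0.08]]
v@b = [[-0.31, -0.06, -0.29], [-0.18, 0.29, -0.06], [-0.10, 0.04, -0.14]]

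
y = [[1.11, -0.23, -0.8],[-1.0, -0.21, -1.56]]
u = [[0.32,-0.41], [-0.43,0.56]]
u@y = [[0.77, 0.01, 0.38], [-1.04, -0.02, -0.53]]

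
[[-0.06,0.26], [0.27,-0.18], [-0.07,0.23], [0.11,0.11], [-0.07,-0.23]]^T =[[-0.06,  0.27,  -0.07,  0.11,  -0.07], [0.26,  -0.18,  0.23,  0.11,  -0.23]]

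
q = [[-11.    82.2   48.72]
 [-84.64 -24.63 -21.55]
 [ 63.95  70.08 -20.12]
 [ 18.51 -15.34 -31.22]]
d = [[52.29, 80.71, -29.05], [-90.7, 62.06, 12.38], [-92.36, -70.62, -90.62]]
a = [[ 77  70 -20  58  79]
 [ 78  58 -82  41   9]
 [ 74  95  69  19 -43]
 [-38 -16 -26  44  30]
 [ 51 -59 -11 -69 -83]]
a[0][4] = 79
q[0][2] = 48.72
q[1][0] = -84.64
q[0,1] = 82.2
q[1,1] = -24.63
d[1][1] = 62.06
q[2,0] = 63.95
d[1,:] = [-90.7, 62.06, 12.38]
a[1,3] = 41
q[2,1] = 70.08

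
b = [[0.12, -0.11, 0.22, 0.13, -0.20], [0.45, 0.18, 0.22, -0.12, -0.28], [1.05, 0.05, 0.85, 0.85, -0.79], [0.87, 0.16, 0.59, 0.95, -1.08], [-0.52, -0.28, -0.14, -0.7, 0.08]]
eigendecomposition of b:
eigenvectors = [[-0.13+0.00j, (-0.2+0j), -0.52+0.00j, 0.11-0.21j, (0.11+0.21j)], [-0.10+0.00j, (-0.27+0j), (0.61+0j), (-0.76+0j), (-0.76-0j)], [(-0.67+0j), -0.04+0.00j, (0.6+0j), (-0.23-0.38j), -0.23+0.38j], [(-0.66+0j), -0.45+0.00j, 0.03+0.00j, 0.20+0.28j, 0.20-0.28j], [(0.3+0j), -0.83+0.00j, (0.02+0j), (0.03-0.23j), (0.03+0.23j)]]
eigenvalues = [(2.25+0j), (-0.52+0j), (-0+0j), (0.23+0.2j), (0.23-0.2j)]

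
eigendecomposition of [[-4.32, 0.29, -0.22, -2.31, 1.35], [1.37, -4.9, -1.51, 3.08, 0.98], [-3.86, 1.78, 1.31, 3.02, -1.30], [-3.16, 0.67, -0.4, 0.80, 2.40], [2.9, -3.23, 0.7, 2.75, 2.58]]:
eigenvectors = [[-0.56+0.00j,0.46+0.00j,-0.11-0.12j,-0.11+0.12j,-0.04+0.00j],[(0.53+0j),0.86+0.00j,-0.25+0.16j,(-0.25-0.16j),0.18+0.00j],[(-0.15+0j),0.04+0.00j,0.84+0.00j,0.84-0.00j,(0.42+0j)],[-0.40+0.00j,0.09+0.00j,-0.10+0.27j,(-0.1-0.27j),0.54+0.00j],[0.46+0.00j,(0.19+0j),-0.20-0.25j,(-0.2+0.25j),0.70+0.00j]]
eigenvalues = [(-7.4+0j), (-3.7+0j), (1.24+2.26j), (1.24-2.26j), (4.09+0j)]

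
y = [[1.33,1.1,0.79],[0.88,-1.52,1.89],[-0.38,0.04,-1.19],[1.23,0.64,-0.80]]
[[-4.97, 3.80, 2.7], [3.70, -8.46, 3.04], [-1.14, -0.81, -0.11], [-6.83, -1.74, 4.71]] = y@[[-3.29, -3.31, 3.74], [-1.93, 6.06, -1.25], [1.94, 1.94, -1.14]]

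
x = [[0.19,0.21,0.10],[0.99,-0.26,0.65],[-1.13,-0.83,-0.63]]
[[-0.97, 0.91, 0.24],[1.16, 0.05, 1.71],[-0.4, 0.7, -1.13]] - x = [[-1.16, 0.70, 0.14], [0.17, 0.31, 1.06], [0.73, 1.53, -0.50]]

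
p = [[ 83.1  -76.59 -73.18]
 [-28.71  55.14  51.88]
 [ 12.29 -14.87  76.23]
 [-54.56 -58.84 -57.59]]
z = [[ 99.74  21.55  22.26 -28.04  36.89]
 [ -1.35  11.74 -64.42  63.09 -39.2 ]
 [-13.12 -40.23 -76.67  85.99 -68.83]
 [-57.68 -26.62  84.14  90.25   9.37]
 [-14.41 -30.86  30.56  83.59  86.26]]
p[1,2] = 51.88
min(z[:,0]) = -57.68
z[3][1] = -26.62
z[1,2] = -64.42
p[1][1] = 55.14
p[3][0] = -54.56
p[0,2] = -73.18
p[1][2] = 51.88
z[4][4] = 86.26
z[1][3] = 63.09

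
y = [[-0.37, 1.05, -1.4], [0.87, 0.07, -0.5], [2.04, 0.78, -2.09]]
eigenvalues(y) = [(-1.19+1.23j), (-1.19-1.23j), (-0+0j)]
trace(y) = -2.39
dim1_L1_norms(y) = [2.82, 1.44, 4.91]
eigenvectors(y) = [[(-0.25-0.51j), -0.25+0.51j, (-0.24+0j)],[(-0.25+0.11j), -0.25-0.11j, -0.81+0.00j],[(-0.78+0j), -0.78-0.00j, (-0.54+0j)]]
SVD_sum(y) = [[0.68, 0.38, -0.88], [0.52, 0.29, -0.67], [1.73, 0.97, -2.24]] + [[-1.05, 0.67, -0.52], [0.35, -0.22, 0.17], [0.31, -0.2, 0.15]] + [[-0.00, -0.00, -0.0], [-0.0, -0.0, -0.0], [0.0, 0.0, 0.0]]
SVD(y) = [[0.35, -0.91, -0.2], [0.27, 0.30, -0.91], [0.90, 0.27, 0.35]] @ diag([3.3426652006290785, 1.4750895496802938, 0.0004206273284811512]) @ [[0.58, 0.33, -0.75], [0.78, -0.50, 0.39], [0.24, 0.81, 0.54]]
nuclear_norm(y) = 4.82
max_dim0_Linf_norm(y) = 2.09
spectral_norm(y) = 3.34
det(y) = -0.00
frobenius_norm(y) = 3.65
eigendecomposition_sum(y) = [[(-0.18+0.92j), (0.53+0.06j), -0.70-0.51j], [(0.44+0.1j), 0.04-0.25j, -0.25+0.33j], [(1.02+0.78j), 0.39-0.61j, -1.05+0.56j]] + [[-0.18-0.92j, (0.53-0.06j), (-0.7+0.51j)], [(0.44-0.1j), (0.04+0.25j), -0.25-0.33j], [(1.02-0.78j), 0.39+0.61j, -1.05-0.56j]] + [[(-0+0j), (-0+0j), 0.00-0.00j], [(-0+0j), (-0+0j), -0j], [-0.00+0.00j, -0.00+0.00j, -0j]]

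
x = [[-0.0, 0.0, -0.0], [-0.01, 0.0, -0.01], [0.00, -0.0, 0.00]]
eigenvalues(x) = [0.0, -0.0, 0.0]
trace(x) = 0.00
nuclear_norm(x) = 0.01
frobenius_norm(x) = 0.01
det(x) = 0.00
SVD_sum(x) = [[0.0, 0.00, 0.00], [-0.01, 0.00, -0.01], [0.0, 0.00, 0.0]] + [[0.00, 0.00, 0.0], [0.00, 0.0, 0.00], [0.00, -0.0, 0.00]] + [[-0.0, 0.0, 0.00], [0.0, 0.0, 0.00], [0.0, 0.00, 0.00]]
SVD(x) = [[0.00, 0.0, -1.0], [-1.0, 0.00, 0.00], [0.00, 1.0, 0.00]] @ diag([0.014142135623730952, 0.0, 0.0]) @ [[0.71, 0.00, 0.71], [0.00, -1.0, 0.00], [0.71, 0.00, -0.71]]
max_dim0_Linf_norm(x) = 0.01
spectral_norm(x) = 0.01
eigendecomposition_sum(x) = [[0.0,  0.0,  0.0],[-0.0,  0.0,  -0.00],[0.0,  0.0,  0.0]] + [[-0.0,-0.00,-0.00],[-0.00,-0.0,-0.0],[-0.0,-0.00,-0.00]] + [[0.0, 0.00, 0.00], [0.00, 0.00, 0.0], [0.00, 0.0, 0.0]]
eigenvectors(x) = [[0.0, 0.0, 0.0], [1.00, 1.0, 1.00], [0.00, 0.00, 0.0]]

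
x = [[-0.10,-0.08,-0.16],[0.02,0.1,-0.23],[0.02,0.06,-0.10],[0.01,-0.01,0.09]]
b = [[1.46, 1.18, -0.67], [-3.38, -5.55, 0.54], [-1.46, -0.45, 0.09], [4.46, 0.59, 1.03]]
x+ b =[[1.36,1.10,-0.83], [-3.36,-5.45,0.31], [-1.44,-0.39,-0.01], [4.47,0.58,1.12]]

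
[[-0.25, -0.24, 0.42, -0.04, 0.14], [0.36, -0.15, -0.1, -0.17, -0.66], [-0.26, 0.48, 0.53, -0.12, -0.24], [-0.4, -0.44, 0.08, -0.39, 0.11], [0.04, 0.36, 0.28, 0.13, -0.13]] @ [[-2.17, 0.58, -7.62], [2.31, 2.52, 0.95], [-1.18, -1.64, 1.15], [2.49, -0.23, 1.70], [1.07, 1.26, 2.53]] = [[-0.46,-1.25,2.45],[-2.14,-0.8,-4.96],[0.49,-0.09,2.24],[-1.1,-1.24,2.34],[0.60,0.28,0.25]]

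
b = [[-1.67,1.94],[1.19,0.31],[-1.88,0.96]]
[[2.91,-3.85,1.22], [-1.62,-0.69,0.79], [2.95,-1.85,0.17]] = b @ [[-1.43, -0.05, 0.41], [0.27, -2.03, 0.98]]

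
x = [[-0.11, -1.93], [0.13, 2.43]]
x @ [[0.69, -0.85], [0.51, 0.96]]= [[-1.06, -1.76], [1.33, 2.22]]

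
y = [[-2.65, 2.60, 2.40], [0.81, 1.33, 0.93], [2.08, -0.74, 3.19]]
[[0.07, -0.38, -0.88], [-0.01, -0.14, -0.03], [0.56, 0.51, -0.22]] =y @ [[-0.00, 0.04, 0.17], [-0.11, -0.19, 0.00], [0.15, 0.09, -0.18]]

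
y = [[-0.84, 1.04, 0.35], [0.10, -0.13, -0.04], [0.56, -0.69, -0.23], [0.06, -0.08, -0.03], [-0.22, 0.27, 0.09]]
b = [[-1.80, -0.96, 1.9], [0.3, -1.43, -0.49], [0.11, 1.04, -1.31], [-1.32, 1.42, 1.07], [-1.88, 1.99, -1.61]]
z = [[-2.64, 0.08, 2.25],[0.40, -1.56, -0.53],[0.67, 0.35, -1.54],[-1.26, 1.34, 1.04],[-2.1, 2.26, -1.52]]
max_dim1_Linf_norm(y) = 1.04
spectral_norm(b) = 3.82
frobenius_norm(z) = 5.84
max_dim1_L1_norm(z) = 5.88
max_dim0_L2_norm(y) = 1.29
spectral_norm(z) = 4.50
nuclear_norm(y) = 1.72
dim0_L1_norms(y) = [1.78, 2.21, 0.74]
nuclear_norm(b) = 8.66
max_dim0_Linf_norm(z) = 2.64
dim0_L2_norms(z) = [3.68, 3.08, 3.33]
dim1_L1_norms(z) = [4.97, 2.49, 2.56, 3.64, 5.88]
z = b + y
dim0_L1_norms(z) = [7.07, 5.59, 6.88]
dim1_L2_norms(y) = [1.38, 0.17, 0.92, 0.1, 0.36]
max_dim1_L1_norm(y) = 2.23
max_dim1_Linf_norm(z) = 2.64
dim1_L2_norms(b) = [2.79, 1.54, 1.68, 2.21, 3.18]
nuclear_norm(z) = 9.34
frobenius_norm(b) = 5.29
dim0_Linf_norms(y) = [0.84, 1.04, 0.35]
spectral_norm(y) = 1.71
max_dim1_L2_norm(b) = 3.18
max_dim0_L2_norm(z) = 3.68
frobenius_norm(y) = 1.71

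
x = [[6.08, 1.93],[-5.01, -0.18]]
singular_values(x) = [8.04, 1.07]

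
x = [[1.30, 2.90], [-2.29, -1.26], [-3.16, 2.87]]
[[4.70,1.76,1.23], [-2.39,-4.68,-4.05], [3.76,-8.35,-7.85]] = x @ [[0.2, 2.27, 2.04], [1.53, -0.41, -0.49]]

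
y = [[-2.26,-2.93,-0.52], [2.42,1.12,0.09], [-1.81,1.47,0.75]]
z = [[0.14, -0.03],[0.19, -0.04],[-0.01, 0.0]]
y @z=[[-0.87, 0.18], [0.55, -0.12], [0.02, -0.00]]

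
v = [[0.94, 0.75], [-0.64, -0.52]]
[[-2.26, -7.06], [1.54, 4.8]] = v @ [[-1.94, -8.72],  [-0.58, 1.51]]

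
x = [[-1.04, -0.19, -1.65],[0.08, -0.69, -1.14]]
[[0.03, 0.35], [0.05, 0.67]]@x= [[-0.0, -0.25, -0.45],  [0.00, -0.47, -0.85]]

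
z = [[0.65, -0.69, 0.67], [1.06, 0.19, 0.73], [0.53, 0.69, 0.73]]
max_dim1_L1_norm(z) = 2.01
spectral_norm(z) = 1.81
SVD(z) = [[-0.48, -0.78, -0.41],[-0.71, 0.06, 0.70],[-0.52, 0.63, -0.58]] @ diag([1.8148268375519019, 0.9861757150991108, 0.2527073577285019]) @ [[-0.74, -0.09, -0.67],[-0.11, 0.99, -0.02],[0.67, 0.06, -0.74]]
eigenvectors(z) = [[-0.14+0.00j, -0.66+0.00j, -0.66-0.00j], [(-0.61+0j), 0.03+0.50j, (0.03-0.5j)], [-0.78+0.00j, (0.56-0.04j), 0.56+0.04j]]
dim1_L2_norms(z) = [1.16, 1.3, 1.14]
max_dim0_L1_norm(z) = 2.24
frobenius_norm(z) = 2.08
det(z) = 0.45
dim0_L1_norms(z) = [2.24, 1.57, 2.13]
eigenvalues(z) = [(1.37+0j), (0.1+0.57j), (0.1-0.57j)]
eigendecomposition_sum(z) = [[(0.17+0j), 0.02+0.00j, 0.20+0.00j],[(0.76+0j), 0.07+0.00j, 0.88+0.00j],[0.96+0.00j, 0.09+0.00j, (1.12+0j)]] + [[0.24+0.21j,(-0.35+0.06j),0.23-0.09j], [0.15-0.19j,0.06+0.27j,-0.07-0.17j], [(-0.22-0.17j),0.30-0.07j,-0.20+0.09j]] + [[(0.24-0.21j), (-0.35-0.06j), 0.23+0.09j], [(0.15+0.19j), (0.06-0.27j), (-0.07+0.17j)], [-0.22+0.17j, (0.3+0.07j), -0.20-0.09j]]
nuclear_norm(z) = 3.05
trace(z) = 1.57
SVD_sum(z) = [[0.64, 0.08, 0.58], [0.95, 0.12, 0.86], [0.69, 0.09, 0.63]] + [[0.08, -0.76, 0.01], [-0.01, 0.06, -0.0], [-0.07, 0.61, -0.01]] + [[-0.07, -0.01, 0.08], [0.12, 0.01, -0.13], [-0.1, -0.01, 0.11]]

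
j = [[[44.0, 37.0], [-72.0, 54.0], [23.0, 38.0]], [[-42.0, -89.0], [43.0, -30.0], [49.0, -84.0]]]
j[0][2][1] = 38.0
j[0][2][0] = 23.0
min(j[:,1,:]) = -72.0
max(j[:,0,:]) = 44.0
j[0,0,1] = 37.0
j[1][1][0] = 43.0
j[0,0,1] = 37.0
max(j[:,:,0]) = 49.0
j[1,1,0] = 43.0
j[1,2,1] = -84.0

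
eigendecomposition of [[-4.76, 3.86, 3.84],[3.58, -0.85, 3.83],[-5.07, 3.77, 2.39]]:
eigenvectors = [[0.42, -0.46, 0.54], [-0.71, -0.83, 0.78], [0.57, 0.31, 0.32]]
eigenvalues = [-6.06, -0.3, 3.14]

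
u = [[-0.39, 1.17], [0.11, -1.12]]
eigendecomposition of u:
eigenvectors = [[0.99,-0.80],[0.12,0.60]]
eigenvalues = [-0.24, -1.27]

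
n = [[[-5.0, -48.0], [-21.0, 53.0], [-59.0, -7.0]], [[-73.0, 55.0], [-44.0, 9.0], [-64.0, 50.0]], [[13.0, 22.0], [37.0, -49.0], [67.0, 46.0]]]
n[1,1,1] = 9.0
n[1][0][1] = 55.0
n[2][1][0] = 37.0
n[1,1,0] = -44.0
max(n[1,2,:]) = 50.0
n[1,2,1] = 50.0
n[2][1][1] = -49.0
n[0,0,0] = -5.0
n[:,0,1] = [-48.0, 55.0, 22.0]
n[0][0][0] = -5.0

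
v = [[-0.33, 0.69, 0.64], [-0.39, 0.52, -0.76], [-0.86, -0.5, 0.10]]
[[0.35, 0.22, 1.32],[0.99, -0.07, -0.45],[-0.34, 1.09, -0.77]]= v @ [[-0.21, -0.98, 0.40], [0.93, -0.43, 1.07], [-0.56, 0.3, 1.12]]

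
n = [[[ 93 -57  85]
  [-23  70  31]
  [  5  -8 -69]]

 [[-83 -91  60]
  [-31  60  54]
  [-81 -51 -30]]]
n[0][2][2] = -69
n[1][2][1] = -51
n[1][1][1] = 60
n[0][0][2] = 85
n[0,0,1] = -57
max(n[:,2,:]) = 5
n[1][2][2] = -30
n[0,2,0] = 5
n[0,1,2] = 31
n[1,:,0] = [-83, -31, -81]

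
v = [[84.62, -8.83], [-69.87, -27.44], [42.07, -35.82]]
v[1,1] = -27.44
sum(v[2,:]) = 6.25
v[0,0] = 84.62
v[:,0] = [84.62, -69.87, 42.07]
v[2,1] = -35.82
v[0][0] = 84.62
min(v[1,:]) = -69.87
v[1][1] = -27.44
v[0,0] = 84.62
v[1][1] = -27.44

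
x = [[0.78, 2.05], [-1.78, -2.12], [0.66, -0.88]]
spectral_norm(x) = 3.51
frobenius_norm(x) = 3.70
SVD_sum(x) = [[1.1, 1.86], [-1.39, -2.35], [-0.21, -0.36]] + [[-0.32, 0.19],  [-0.39, 0.23],  [0.87, -0.52]]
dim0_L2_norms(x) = [2.05, 3.08]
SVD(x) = [[-0.62, -0.32], [0.78, -0.39], [0.12, 0.87]] @ diag([3.5082310656462794, 1.1730365680721007]) @ [[-0.51, -0.86],  [0.86, -0.51]]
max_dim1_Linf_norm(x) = 2.12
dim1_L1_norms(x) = [2.83, 3.9, 1.54]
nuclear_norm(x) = 4.68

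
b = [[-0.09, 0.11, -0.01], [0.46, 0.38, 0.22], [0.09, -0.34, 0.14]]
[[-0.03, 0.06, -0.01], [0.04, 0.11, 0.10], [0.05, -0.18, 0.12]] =b @ [[0.22, -0.11, -0.07], [-0.11, 0.47, -0.07], [-0.07, -0.07, 0.72]]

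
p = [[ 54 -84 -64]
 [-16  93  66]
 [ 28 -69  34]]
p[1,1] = 93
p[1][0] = -16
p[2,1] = -69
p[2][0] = 28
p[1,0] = -16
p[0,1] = -84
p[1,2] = 66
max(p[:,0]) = 54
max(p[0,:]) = 54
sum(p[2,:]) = -7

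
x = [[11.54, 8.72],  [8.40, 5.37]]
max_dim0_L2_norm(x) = 14.27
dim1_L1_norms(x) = [20.26, 13.77]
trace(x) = 16.91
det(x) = -11.28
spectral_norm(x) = 17.56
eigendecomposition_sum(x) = [[11.75,8.41],[8.1,5.80]] + [[-0.21, 0.31], [0.3, -0.43]]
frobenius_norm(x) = 17.57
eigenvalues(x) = [17.55, -0.64]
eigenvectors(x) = [[0.82, -0.58],[0.57, 0.81]]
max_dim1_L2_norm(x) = 14.46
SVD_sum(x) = [[11.75, 8.42], [8.09, 5.80]] + [[-0.21, 0.30], [0.31, -0.43]]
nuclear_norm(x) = 18.20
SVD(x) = [[-0.82,-0.57], [-0.57,0.82]] @ diag([17.555460129166956, 0.6424326059823535]) @ [[-0.81, -0.58], [0.58, -0.81]]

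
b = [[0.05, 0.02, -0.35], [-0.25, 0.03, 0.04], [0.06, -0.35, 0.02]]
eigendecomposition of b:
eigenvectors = [[0.64+0.00j, 0.64-0.00j, (0.65+0j)], [(-0.26+0.43j), -0.26-0.43j, (0.52+0j)], [-0.23-0.54j, -0.23+0.54j, (0.56+0j)]]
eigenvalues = [(0.17+0.31j), (0.17-0.31j), (-0.24+0j)]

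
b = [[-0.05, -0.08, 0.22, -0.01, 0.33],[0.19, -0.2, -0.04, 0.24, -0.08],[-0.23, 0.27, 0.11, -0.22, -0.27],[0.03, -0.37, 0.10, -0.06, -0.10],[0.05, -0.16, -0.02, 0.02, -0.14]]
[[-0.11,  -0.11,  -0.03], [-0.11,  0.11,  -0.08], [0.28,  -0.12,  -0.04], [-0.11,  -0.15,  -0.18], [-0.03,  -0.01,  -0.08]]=b @ [[-0.29, 0.47, -0.33], [0.38, 0.31, 0.2], [0.09, -0.28, -0.58], [-0.02, 0.29, 0.11], [-0.34, -0.0, 0.3]]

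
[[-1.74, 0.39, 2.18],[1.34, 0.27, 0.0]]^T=[[-1.74, 1.34],[0.39, 0.27],[2.18, 0.0]]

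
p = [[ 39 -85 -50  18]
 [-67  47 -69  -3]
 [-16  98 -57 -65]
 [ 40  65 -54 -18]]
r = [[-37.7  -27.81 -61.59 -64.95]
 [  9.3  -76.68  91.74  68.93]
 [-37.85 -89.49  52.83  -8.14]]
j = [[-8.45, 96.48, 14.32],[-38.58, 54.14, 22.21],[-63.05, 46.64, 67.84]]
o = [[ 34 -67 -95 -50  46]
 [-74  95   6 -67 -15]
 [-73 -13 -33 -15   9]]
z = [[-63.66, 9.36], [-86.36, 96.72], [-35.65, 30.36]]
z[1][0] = -86.36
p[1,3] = -3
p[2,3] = -65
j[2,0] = -63.05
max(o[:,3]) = -15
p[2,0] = -16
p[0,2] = -50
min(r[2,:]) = -89.49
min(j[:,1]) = 46.64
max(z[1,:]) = 96.72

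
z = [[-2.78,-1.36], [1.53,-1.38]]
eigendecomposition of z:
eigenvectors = [[(0.33-0.6j), (0.33+0.6j)], [(-0.73+0j), -0.73-0.00j]]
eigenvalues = [(-2.08+1.26j), (-2.08-1.26j)]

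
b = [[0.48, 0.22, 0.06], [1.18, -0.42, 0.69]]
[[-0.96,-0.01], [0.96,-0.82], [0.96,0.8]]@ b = [[-0.47, -0.21, -0.06], [-0.51, 0.56, -0.51], [1.40, -0.12, 0.61]]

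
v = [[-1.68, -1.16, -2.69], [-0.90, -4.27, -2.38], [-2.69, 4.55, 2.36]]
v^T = [[-1.68, -0.90, -2.69],  [-1.16, -4.27, 4.55],  [-2.69, -2.38, 2.36]]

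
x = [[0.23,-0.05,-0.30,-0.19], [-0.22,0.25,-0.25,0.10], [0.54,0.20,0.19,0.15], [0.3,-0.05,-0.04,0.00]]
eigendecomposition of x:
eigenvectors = [[(0.03-0.51j), 0.03+0.51j, (0.15+0.01j), 0.15-0.01j], [0.15-0.33j, (0.15+0.33j), -0.79+0.00j, (-0.79-0j)], [-0.73+0.00j, -0.73-0.00j, (-0.19+0.03j), -0.19-0.03j], [(-0.23-0.14j), (-0.23+0.14j), (0.56-0.06j), (0.56+0.06j)]]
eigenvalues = [(0.17+0.5j), (0.17-0.5j), (0.16+0.02j), (0.16-0.02j)]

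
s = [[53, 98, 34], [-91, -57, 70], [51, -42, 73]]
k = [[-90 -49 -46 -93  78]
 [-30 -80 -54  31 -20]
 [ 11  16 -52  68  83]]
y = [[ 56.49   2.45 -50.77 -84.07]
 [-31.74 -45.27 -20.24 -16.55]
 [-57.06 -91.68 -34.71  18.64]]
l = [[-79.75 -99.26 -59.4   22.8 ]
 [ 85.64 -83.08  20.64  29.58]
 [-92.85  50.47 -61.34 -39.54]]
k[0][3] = -93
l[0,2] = -59.4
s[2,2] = 73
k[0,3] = -93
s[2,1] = -42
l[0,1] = -99.26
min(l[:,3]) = -39.54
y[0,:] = [56.49, 2.45, -50.77, -84.07]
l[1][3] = 29.58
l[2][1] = 50.47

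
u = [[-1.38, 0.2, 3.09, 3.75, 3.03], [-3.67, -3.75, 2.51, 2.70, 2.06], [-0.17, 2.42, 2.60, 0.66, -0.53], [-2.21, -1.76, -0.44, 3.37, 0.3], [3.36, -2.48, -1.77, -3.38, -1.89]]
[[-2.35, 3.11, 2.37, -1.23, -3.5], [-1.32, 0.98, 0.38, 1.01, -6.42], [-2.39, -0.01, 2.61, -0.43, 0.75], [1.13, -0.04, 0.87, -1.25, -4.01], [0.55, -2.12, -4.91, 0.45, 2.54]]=u@[[-0.27, 0.15, -0.56, -0.56, 0.53], [0.02, 0.19, 0.74, -0.1, 0.63], [-0.96, -0.00, 0.18, 0.13, -0.16], [0.04, 0.1, 0.31, -0.79, -0.52], [0.03, 0.96, -0.09, 0.19, -0.15]]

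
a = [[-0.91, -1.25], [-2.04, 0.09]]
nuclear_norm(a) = 3.44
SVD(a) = [[-0.52,-0.85], [-0.85,0.52]] @ diag([2.288629223952725, 1.1499896848535418]) @ [[0.97, 0.25],[-0.25, 0.97]]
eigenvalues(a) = [-2.08, 1.26]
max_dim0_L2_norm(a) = 2.23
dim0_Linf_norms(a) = [2.04, 1.25]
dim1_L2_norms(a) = [1.55, 2.04]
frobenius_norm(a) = 2.56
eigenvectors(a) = [[-0.73, 0.50], [-0.68, -0.87]]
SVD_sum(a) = [[-1.16, -0.30], [-1.89, -0.49]] + [[0.25, -0.95], [-0.15, 0.58]]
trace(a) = -0.82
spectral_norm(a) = 2.29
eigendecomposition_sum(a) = [[-1.35, -0.78], [-1.27, -0.73]] + [[0.44,-0.47], [-0.77,0.82]]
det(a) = -2.63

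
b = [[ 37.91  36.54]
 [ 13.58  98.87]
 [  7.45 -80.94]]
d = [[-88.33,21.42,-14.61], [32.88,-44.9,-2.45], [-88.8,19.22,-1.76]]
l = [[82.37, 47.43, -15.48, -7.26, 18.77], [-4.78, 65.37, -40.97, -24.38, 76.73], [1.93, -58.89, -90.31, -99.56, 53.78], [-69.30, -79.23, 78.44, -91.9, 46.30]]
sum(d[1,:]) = -14.469999999999995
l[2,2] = -90.31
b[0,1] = 36.54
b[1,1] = 98.87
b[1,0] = 13.58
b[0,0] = 37.91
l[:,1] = [47.43, 65.37, -58.89, -79.23]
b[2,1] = -80.94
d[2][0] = -88.8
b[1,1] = 98.87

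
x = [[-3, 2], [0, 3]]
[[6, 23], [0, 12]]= x @ [[-2, -5], [0, 4]]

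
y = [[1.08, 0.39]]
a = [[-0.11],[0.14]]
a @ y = [[-0.12, -0.04], [0.15, 0.05]]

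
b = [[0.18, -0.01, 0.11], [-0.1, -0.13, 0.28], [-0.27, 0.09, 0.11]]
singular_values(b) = [0.38, 0.29, 0.1]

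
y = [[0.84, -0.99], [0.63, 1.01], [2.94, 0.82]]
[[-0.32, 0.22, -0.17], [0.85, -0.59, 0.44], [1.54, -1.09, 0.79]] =y @ [[0.35, -0.25, 0.18], [0.62, -0.43, 0.32]]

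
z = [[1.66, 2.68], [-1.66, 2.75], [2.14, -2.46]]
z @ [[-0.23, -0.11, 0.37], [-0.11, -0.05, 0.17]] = [[-0.68, -0.32, 1.07], [0.08, 0.05, -0.15], [-0.22, -0.11, 0.37]]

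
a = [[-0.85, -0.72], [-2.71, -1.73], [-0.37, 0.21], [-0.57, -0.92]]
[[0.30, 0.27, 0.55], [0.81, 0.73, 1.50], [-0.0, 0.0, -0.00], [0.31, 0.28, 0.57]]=a @ [[-0.14, -0.13, -0.26], [-0.25, -0.22, -0.46]]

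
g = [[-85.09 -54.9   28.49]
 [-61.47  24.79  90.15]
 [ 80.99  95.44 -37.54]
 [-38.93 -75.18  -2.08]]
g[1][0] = -61.47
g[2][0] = 80.99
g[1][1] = 24.79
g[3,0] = -38.93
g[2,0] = 80.99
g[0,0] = -85.09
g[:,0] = [-85.09, -61.47, 80.99, -38.93]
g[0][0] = -85.09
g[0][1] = -54.9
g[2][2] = -37.54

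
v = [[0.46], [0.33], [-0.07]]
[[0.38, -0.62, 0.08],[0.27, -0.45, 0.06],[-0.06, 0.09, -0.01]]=v @ [[0.83, -1.35, 0.17]]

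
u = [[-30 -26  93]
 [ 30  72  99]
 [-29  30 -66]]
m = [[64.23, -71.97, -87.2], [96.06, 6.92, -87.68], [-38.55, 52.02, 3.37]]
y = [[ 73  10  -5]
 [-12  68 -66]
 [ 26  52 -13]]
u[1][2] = 99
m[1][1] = 6.92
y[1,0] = -12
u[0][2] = 93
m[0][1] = -71.97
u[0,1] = -26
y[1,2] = -66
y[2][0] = 26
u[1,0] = 30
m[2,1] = 52.02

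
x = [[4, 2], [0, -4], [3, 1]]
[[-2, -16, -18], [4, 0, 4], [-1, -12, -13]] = x @ [[0, -4, -4], [-1, 0, -1]]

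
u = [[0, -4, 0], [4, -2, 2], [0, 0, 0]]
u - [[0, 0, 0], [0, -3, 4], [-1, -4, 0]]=[[0, -4, 0], [4, 1, -2], [1, 4, 0]]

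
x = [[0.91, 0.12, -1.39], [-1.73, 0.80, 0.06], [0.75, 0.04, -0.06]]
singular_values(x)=[2.3, 1.26, 0.3]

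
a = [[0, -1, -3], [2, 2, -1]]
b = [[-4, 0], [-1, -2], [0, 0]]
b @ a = [[0, 4, 12], [-4, -3, 5], [0, 0, 0]]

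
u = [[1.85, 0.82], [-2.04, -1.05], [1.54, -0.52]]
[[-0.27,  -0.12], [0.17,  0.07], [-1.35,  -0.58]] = u@[[-0.56, -0.24], [0.93, 0.4]]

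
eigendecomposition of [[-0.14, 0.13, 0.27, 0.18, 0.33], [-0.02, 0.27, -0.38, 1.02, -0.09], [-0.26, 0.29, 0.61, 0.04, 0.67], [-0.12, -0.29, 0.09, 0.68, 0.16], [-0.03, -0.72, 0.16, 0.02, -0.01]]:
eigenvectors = [[0.33+0.02j, 0.33-0.02j, (-0.44+0j), (0.54+0j), -0.39+0.00j], [(0.5-0.11j), (0.5+0.11j), -0.24+0.00j, -0.13+0.00j, (-0.16+0j)], [0.53+0.00j, (0.53-0j), (-0.79+0j), -0.46+0.00j, (-0.7+0j)], [(0.32+0.23j), 0.32-0.23j, -0.34+0.00j, (-0.06+0j), -0.18+0.00j], [(-0.22+0.39j), (-0.22-0.39j), 0.11+0.00j, (0.69+0j), 0.55+0.00j]]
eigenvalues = [(0.46+0.44j), (0.46-0.44j), (0.48+0j), (-0+0j), (0.01+0j)]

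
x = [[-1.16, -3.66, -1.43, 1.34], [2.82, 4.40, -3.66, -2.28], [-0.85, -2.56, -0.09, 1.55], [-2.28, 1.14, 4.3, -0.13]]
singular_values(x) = [8.07, 5.76, 0.85, 0.38]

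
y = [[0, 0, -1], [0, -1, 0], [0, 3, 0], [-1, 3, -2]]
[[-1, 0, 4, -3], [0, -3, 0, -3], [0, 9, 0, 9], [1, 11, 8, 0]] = y @[[-3, -2, 0, 3], [0, 3, 0, 3], [1, 0, -4, 3]]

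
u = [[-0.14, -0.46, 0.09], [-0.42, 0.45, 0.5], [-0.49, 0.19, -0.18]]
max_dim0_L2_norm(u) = 0.67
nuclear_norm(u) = 1.79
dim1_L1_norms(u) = [0.69, 1.37, 0.86]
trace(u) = 0.13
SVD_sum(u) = [[0.11,-0.12,-0.07],[-0.48,0.51,0.31],[-0.23,0.24,0.15]] + [[-0.28, -0.21, -0.09], [0.05, 0.04, 0.01], [-0.24, -0.18, -0.07]] + [[0.02, -0.13, 0.25], [0.02, -0.09, 0.18], [-0.02, 0.13, -0.25]]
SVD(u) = [[0.21, 0.75, -0.63], [-0.88, -0.13, -0.45], [-0.42, 0.65, 0.64]] @ diag([0.8654206265399211, 0.47661580079512134, 0.44797825571301503]) @ [[0.63, -0.66, -0.4], [-0.77, -0.59, -0.24], [-0.08, 0.46, -0.88]]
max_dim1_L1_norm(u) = 1.37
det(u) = 0.18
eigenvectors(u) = [[-0.38+0.00j,(-0.16+0.58j),(-0.16-0.58j)], [0.86+0.00j,(0.19+0.38j),(0.19-0.38j)], [0.34+0.00j,(-0.68+0j),-0.68-0.00j]]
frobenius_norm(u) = 1.08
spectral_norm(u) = 0.87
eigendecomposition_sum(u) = [[0.16+0.00j, -0.25-0.00j, (-0.11+0j)], [(-0.37-0j), (0.57+0j), (0.25+0j)], [(-0.15-0j), (0.23+0j), 0.10+0.00j]] + [[-0.15+0.12j, (-0.11-0.01j), (0.1+0.16j)],[(-0.02+0.13j), (-0.06+0.04j), (0.13+0.03j)],[(-0.17-0.13j), (-0.02-0.12j), -0.14+0.16j]] + [[(-0.15-0.12j), -0.11+0.01j, (0.1-0.16j)],[(-0.02-0.13j), (-0.06-0.04j), (0.13-0.03j)],[-0.17+0.13j, (-0.02+0.12j), -0.14-0.16j]]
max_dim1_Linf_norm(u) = 0.5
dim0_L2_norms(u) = [0.66, 0.67, 0.54]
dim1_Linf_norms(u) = [0.46, 0.5, 0.49]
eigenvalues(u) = [(0.83+0j), (-0.35+0.31j), (-0.35-0.31j)]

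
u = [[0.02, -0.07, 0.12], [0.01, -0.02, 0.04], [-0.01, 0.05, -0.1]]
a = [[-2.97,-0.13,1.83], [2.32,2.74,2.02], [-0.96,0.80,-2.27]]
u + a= [[-2.95, -0.20, 1.95], [2.33, 2.72, 2.06], [-0.97, 0.85, -2.37]]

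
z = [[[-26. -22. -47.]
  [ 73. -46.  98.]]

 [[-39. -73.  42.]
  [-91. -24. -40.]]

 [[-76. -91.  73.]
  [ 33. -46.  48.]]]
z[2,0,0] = -76.0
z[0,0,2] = -47.0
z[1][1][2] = -40.0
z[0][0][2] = -47.0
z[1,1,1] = -24.0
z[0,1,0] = 73.0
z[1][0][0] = -39.0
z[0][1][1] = -46.0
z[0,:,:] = [[-26.0, -22.0, -47.0], [73.0, -46.0, 98.0]]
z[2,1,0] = 33.0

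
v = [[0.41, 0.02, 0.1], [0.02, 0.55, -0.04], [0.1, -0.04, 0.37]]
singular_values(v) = [0.56, 0.49, 0.28]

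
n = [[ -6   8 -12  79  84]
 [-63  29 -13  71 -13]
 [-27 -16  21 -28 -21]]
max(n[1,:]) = 71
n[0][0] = -6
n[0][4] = 84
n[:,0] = [-6, -63, -27]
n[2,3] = -28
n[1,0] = -63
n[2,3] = -28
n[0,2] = -12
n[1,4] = -13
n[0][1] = 8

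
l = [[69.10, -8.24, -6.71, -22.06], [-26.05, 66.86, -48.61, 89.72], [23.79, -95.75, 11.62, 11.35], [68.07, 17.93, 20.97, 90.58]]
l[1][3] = 89.72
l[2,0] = 23.79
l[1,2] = -48.61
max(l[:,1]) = 66.86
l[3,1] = 17.93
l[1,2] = -48.61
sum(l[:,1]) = -19.200000000000003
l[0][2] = -6.71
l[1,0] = -26.05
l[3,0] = 68.07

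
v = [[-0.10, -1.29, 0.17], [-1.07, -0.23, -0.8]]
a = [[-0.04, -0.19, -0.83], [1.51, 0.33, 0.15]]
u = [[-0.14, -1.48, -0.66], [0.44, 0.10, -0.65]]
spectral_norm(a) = 1.56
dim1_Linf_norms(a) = [0.83, 1.51]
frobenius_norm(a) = 1.77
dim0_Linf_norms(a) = [1.51, 0.33, 0.83]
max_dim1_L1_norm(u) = 2.28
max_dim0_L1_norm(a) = 1.55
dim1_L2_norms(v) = [1.3, 1.36]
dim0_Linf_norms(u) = [0.44, 1.48, 0.66]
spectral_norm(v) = 1.43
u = v + a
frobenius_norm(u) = 1.81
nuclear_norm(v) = 2.65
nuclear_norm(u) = 2.41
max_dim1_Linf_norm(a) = 1.51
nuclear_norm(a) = 2.40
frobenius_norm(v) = 1.88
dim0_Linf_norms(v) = [1.07, 1.29, 0.8]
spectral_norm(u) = 1.63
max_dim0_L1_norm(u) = 1.58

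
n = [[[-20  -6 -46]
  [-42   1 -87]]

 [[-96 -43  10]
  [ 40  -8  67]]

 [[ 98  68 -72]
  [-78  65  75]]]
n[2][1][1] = 65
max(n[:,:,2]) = 75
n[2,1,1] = 65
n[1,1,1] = -8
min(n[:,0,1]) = -43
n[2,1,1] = 65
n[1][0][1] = -43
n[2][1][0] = -78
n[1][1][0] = 40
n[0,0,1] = -6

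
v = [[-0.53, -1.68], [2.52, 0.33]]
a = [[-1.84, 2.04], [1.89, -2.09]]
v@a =[[-2.20, 2.43], [-4.01, 4.45]]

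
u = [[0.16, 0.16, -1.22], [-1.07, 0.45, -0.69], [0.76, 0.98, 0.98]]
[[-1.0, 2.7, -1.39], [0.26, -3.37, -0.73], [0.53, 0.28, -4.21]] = u @ [[-0.63,3.93,-1.23], [0.26,-0.94,-3.82], [0.77,-1.82,0.48]]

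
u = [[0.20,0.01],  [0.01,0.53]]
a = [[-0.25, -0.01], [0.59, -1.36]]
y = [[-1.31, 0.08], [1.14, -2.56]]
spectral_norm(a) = 1.49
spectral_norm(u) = 0.53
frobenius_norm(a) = 1.50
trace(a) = -1.61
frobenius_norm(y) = 3.09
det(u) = 0.11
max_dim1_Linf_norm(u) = 0.53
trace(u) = 0.73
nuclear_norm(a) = 1.72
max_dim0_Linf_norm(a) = 1.36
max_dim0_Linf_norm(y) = 2.56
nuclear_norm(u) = 0.73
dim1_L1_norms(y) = [1.39, 3.7]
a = u @ y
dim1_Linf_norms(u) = [0.2, 0.53]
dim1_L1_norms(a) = [0.26, 1.95]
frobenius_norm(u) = 0.57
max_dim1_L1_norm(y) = 3.7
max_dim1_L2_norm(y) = 2.8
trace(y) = -3.87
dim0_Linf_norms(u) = [0.2, 0.53]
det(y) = 3.26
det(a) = 0.35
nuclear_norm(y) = 4.01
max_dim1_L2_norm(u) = 0.53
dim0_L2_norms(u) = [0.2, 0.53]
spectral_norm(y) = 2.88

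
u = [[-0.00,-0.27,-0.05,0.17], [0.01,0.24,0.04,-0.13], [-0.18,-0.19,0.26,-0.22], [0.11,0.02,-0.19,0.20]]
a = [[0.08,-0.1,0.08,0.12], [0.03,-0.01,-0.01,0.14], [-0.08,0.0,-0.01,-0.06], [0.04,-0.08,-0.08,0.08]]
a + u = [[0.08, -0.37, 0.03, 0.29], [0.04, 0.23, 0.03, 0.01], [-0.26, -0.19, 0.25, -0.28], [0.15, -0.06, -0.27, 0.28]]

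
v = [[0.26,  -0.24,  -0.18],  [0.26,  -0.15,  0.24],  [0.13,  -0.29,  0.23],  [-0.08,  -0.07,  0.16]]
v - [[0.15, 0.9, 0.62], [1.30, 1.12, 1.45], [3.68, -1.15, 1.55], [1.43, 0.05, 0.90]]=[[0.11, -1.14, -0.8], [-1.04, -1.27, -1.21], [-3.55, 0.86, -1.32], [-1.51, -0.12, -0.74]]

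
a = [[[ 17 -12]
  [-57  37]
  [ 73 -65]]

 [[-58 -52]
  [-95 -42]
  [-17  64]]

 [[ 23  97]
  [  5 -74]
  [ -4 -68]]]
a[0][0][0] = 17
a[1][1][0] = -95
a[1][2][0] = -17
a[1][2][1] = 64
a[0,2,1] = -65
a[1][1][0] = -95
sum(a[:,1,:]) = -226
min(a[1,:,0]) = -95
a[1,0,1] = -52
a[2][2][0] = -4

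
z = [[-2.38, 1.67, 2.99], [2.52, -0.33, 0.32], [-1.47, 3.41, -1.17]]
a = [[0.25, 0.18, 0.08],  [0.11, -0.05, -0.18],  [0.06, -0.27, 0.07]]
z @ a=[[-0.23, -1.32, -0.28], [0.61, 0.38, 0.28], [-0.06, -0.12, -0.81]]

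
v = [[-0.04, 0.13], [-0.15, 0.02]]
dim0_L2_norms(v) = [0.16, 0.13]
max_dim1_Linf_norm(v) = 0.15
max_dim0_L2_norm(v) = 0.16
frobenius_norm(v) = 0.20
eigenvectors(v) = [[(-0.15+0.67j), -0.15-0.67j], [(-0.73+0j), (-0.73-0j)]]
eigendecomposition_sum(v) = [[-0.02+0.07j,0.06+0.00j], [-0.08-0.01j,(0.01+0.07j)]] + [[(-0.02-0.07j), (0.06-0j)], [-0.08+0.01j, (0.01-0.07j)]]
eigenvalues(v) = [(-0.01+0.14j), (-0.01-0.14j)]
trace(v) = -0.02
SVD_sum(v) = [[-0.09, 0.06], [-0.11, 0.08]] + [[0.05,0.07],[-0.04,-0.06]]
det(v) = 0.02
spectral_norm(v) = 0.17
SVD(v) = [[-0.61, -0.79], [-0.79, 0.61]] @ diag([0.1719794650778658, 0.1087339118744982]) @ [[0.83, -0.56],  [-0.56, -0.83]]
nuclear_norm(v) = 0.28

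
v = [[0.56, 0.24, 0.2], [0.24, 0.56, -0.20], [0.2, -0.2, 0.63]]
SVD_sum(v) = [[0.4, 0.4, -0.0], [0.4, 0.40, -0.0], [-0.00, -0.0, 0.00]] + [[0.1, -0.1, 0.25], [-0.10, 0.10, -0.25], [0.25, -0.25, 0.59]] + [[0.06, -0.06, -0.05], [-0.06, 0.06, 0.05], [-0.05, 0.05, 0.04]]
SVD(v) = [[-0.71, 0.36, -0.61], [-0.71, -0.36, 0.61], [0.0, 0.86, 0.51]] @ diag([0.7999999999999998, 0.7975290684574029, 0.15247093154259728]) @ [[-0.71, -0.71, 0.0], [0.36, -0.36, 0.86], [-0.61, 0.61, 0.51]]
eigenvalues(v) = [0.15, 0.8, 0.8]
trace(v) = 1.75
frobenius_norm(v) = 1.14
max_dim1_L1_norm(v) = 1.03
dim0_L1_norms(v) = [1.0, 1.0, 1.03]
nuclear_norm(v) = 1.75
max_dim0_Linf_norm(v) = 0.63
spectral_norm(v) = 0.80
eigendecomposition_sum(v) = [[0.06, -0.06, -0.05], [-0.06, 0.06, 0.05], [-0.05, 0.05, 0.04]] + [[0.40, 0.40, -0.00], [0.4, 0.40, -0.00], [0.00, 0.0, -0.00]] + [[0.1, -0.10, 0.25], [-0.10, 0.10, -0.25], [0.25, -0.25, 0.59]]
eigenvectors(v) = [[0.61, -0.71, 0.36], [-0.61, -0.71, -0.36], [-0.51, -0.0, 0.86]]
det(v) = 0.10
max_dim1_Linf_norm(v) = 0.63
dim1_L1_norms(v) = [1.0, 1.0, 1.03]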